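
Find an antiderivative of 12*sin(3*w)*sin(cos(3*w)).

Let u = cos(3*w), so du = (-3*sin(3*w)) dw.
Rewriting, the integral becomes -4·∫ sin(u) du = -4·-cos(u).
Substituting back, u = cos(3*w).

4*cos(cos(3*w)) + C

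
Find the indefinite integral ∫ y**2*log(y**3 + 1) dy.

Let u = y**3 + 1, so du = (3*y**2) dy.
The integral becomes (1/3)·∫ log(u) du; integrate by parts with u′=log(u), dv′=du.

y**3*log(y**3 + 1)/3 - y**3/3 + log(y**3 + 1)/3 + C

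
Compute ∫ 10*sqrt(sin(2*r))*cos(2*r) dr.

10*sin(2*r)**(3/2)/3 + C

Let u = sin(2*r), so du = (2*cos(2*r)) dr.
Rewriting, the integral becomes 5·∫ √u du = 5·(2/3)u^(3/2).
Substituting back, u = sin(2*r).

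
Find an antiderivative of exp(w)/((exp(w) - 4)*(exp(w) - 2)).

Let u = e^w, du = e^w dw.
The integral becomes ∫ du/((u-2)(u-4)); decompose into partial fractions.

log(exp(w) - 4)/2 - log(exp(w) - 2)/2 + C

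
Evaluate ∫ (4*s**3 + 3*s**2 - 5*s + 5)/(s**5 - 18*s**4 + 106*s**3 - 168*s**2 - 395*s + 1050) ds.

1489*log(s - 7)/144 - 430*log(s - 5)/49 - 25*log(s - 3)/16 - log(s + 2)/441 + 555/(28*s - 140) + C

Factor the denominator: (s - 7)*(s - 5)**2*(s - 3)*(s + 2).
Partial-fraction decomposition: -1/(441*(s + 2)) - 25/(16*(s - 3)) - 430/(49*(s - 5)) - 555/(28*(s - 5)**2) + 1489/(144*(s - 7)).
Integrate each term; A/(s−a) gives A·log|s−a|; A/(s−a)² gives −A/(s−a).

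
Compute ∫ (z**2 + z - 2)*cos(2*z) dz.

Use integration by parts with u = z**2 + z - 2, dv = cos(2*z) dz, so v = sin(2*z)/2.
Apply parts 2 times (tabular method): alternate signs, differentiate u down to 0, integrate dv up.

z**2*sin(2*z)/2 + z*sin(2*z)/2 + z*cos(2*z)/2 - 5*sin(2*z)/4 + cos(2*z)/4 + C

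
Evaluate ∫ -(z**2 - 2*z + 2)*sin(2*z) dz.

z**2*cos(2*z)/2 - z*sin(2*z)/2 - z*cos(2*z) + sin(2*z)/2 + 3*cos(2*z)/4 + C

Use integration by parts with u = z**2 - 2*z + 2, dv = -sin(2*z) dz, so v = cos(2*z)/2.
Apply parts 2 times (tabular method): alternate signs, differentiate u down to 0, integrate dv up.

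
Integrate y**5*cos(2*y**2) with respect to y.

y**4*sin(2*y**2)/4 + y**2*cos(2*y**2)/4 - sin(2*y**2)/8 + C

Let u = y², du = 2y dy; rewrite as (1/2)∫ u^2·cos(2u) du.
Now integrate by parts 2 times.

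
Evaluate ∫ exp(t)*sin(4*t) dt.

Let I denote the integral. Integrate by parts with u = sin(4*t), dv = exp(t) dt, so v = exp(t): I = exp(t)*sin(4*t) − 4·∫ exp(t)*cos(4*t) dt.
Apply parts again with u = cos(4*t), dv = exp(t) dt: ∫ exp(t)*cos(4*t) dt = exp(t)*cos(4*t) + 4·I. Substituting back brings back I: I = exp(t)*sin(4*t) - 4*exp(t)*cos(4*t) − 16·I.
Solving for I: (1 + 16)·I equals the remaining terms, so I = (1/17)·(exp(t)*sin(4*t) - 4*exp(t)*cos(4*t)).

exp(t)*sin(4*t)/17 - 4*exp(t)*cos(4*t)/17 + C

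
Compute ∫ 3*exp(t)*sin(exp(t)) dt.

-3*cos(exp(t)) + C

Let u = exp(t), so du = (exp(t)) dt.
Rewriting, the integral becomes 3·∫ sin(u) du = 3·-cos(u).
Substituting back, u = exp(t).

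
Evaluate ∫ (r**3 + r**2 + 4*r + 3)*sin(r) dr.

Use integration by parts with u = r**3 + r**2 + 4*r + 3, dv = sin(r) dr, so v = -cos(r).
Apply parts 3 times (tabular method): alternate signs, differentiate u down to 0, integrate dv up.

-r**3*cos(r) + 3*r**2*sin(r) - r**2*cos(r) + 2*r*sin(r) + 2*r*cos(r) - 2*sin(r) - cos(r) + C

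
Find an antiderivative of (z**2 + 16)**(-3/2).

Substitute z = 4·tan(θ), so dz = 4·sec(θ)^2 dθ and the radical becomes sqrt(z**2 + 16) = 4·sec(θ) by the Pythagorean identity.
Integrate the resulting trig expression in θ, then back-substitute tan(θ) = z/4, sec(θ) = sqrt(z**2 + 16)/4 (absorbing any constant into C).

z/(16*sqrt(z**2 + 16)) + C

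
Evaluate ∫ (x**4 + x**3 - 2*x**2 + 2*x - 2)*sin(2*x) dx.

-x**4*cos(2*x)/2 + x**3*sin(2*x) - x**3*cos(2*x)/2 + 3*x**2*sin(2*x)/4 + 5*x**2*cos(2*x)/2 - 5*x*sin(2*x)/2 - x*cos(2*x)/4 + sin(2*x)/8 - cos(2*x)/4 + C

Use integration by parts with u = x**4 + x**3 - 2*x**2 + 2*x - 2, dv = sin(2*x) dx, so v = -cos(2*x)/2.
Apply parts 4 times (tabular method): alternate signs, differentiate u down to 0, integrate dv up.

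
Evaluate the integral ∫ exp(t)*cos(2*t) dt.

Let I denote the integral. Integrate by parts with u = cos(2*t), dv = exp(t) dt, so v = exp(t): I = exp(t)*cos(2*t) + 2·∫ exp(t)*sin(2*t) dt.
Apply parts again with u = sin(2*t), dv = exp(t) dt: ∫ exp(t)*sin(2*t) dt = exp(t)*sin(2*t) − 2·I. Substituting back brings back I: I = 2*exp(t)*sin(2*t) + exp(t)*cos(2*t) − 4·I.
Solving for I: (1 + 4)·I equals the remaining terms, so I = (1/5)·(2*exp(t)*sin(2*t) + exp(t)*cos(2*t)).

2*exp(t)*sin(2*t)/5 + exp(t)*cos(2*t)/5 + C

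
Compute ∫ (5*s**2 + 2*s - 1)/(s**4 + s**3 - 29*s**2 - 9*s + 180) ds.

Factor the denominator: (s - 4)*(s - 3)*(s + 3)*(s + 5).
Partial-fraction decomposition: -19/(24*(s + 5)) + 19/(42*(s + 3)) - 25/(24*(s - 3)) + 29/(21*(s - 4)).
Integrate each term: A/(s−a) contributes A·log|s−a|.

29*log(s - 4)/21 - 25*log(s - 3)/24 + 19*log(s + 3)/42 - 19*log(s + 5)/24 + C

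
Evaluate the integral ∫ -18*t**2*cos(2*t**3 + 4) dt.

-3*sin(2*t**3 + 4) + C

Let u = 2*t**3 + 4, so du = (6*t**2) dt.
Rewriting, the integral becomes -3·∫ cos(u) du = -3·sin(u).
Substituting back, u = 2*t**3 + 4.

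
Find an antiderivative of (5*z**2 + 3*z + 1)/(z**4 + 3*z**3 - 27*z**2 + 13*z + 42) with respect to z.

11*log(z - 3)/8 - log(z - 2) + log(z + 1)/24 - 5*log(z + 7)/12 + C

Factor the denominator: (z - 3)*(z - 2)*(z + 1)*(z + 7).
Partial-fraction decomposition: -5/(12*(z + 7)) + 1/(24*(z + 1)) - 1/(z - 2) + 11/(8*(z - 3)).
Integrate each term: A/(z−a) contributes A·log|z−a|.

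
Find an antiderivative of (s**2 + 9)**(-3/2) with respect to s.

s/(9*sqrt(s**2 + 9)) + C

Substitute s = 3·tan(θ), so ds = 3·sec(θ)^2 dθ and the radical becomes sqrt(s**2 + 9) = 3·sec(θ) by the Pythagorean identity.
Integrate the resulting trig expression in θ, then back-substitute tan(θ) = s/3, sec(θ) = sqrt(s**2 + 9)/3 (absorbing any constant into C).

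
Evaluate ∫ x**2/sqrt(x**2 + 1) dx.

Substitute x = tan(θ), so dx = sec(θ)^2 dθ and the radical becomes sqrt(x**2 + 1) = sec(θ) by the Pythagorean identity.
Integrate the resulting trig expression in θ, then back-substitute tan(θ) = x, sec(θ) = sqrt(x**2 + 1) (absorbing any constant into C).

x*sqrt(x**2 + 1)/2 - log(x + sqrt(x**2 + 1))/2 + C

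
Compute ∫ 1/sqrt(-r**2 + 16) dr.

asin(r/4) + C

Substitute r = 4·sin(θ), so dr = 4·cos(θ) dθ and the radical becomes sqrt(-r**2 + 16) = 4·cos(θ) by the Pythagorean identity.
Integrate the resulting trig expression in θ, then back-substitute θ = asin(r/4), sin(θ) = r/4, cos(θ) = sqrt(-r**2 + 16)/4 (absorbing any constant into C).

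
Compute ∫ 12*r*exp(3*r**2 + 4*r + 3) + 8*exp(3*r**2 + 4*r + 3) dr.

Let u = 3*r**2 + 4*r + 3, so du = (6*r + 4) dr.
Rewriting, the integral becomes 2·∫ e^u du = 2·e^u.
Substituting back, u = 3*r**2 + 4*r + 3.

2*exp(3*r**2 + 4*r + 3) + C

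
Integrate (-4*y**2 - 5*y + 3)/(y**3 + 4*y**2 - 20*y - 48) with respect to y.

Factor the denominator: (y - 4)*(y + 2)*(y + 6).
Partial-fraction decomposition: -111/(40*(y + 6)) + 1/(8*(y + 2)) - 27/(20*(y - 4)).
Integrate each term: A/(y−a) contributes A·log|y−a|.

-27*log(y - 4)/20 + log(y + 2)/8 - 111*log(y + 6)/40 + C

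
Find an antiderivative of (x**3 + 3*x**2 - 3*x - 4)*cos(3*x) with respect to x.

Use integration by parts with u = x**3 + 3*x**2 - 3*x - 4, dv = cos(3*x) dx, so v = sin(3*x)/3.
Apply parts 3 times (tabular method): alternate signs, differentiate u down to 0, integrate dv up.

x**3*sin(3*x)/3 + x**2*sin(3*x) + x**2*cos(3*x)/3 - 11*x*sin(3*x)/9 + 2*x*cos(3*x)/3 - 14*sin(3*x)/9 - 11*cos(3*x)/27 + C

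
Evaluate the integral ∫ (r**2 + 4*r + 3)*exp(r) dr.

Use integration by parts with u = r**2 + 4*r + 3, dv = exp(r) dr, so v = exp(r).
Apply parts 2 times (tabular method): alternate signs, differentiate u down to 0, integrate dv up.

(r**2 + 2*r + 1)*exp(r) + C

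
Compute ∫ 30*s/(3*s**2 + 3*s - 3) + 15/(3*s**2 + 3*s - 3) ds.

Let u = 3*s**2 + 3*s - 3, so du = (6*s + 3) ds.
Rewriting, the integral becomes 5·∫ 1/u du = 5·log(u).
Substituting back, u = 3*s**2 + 3*s - 3.

5*log(3*s**2 + 3*s - 3) + C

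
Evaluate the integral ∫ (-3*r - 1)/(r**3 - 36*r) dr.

log(r)/36 - 19*log(r - 6)/72 + 17*log(r + 6)/72 + C

Factor the denominator: r*(r - 6)*(r + 6).
Partial-fraction decomposition: 17/(72*(r + 6)) - 19/(72*(r - 6)) + 1/(36*r).
Integrate each term: A/(r−a) contributes A·log|r−a|.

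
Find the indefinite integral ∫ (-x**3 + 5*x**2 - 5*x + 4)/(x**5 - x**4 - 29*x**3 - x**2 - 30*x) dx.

Factor the denominator: x*(x - 6)*(x + 5)*(x**2 + 1).
Partial-fraction decomposition: -(35*x - 123)/(962*(x**2 + 1)) + 279/(1430*(x + 5)) - 31/(1221*(x - 6)) - 2/(15*x).
Integrate each term; A/(x−a) gives A·log|x−a|; the (Bx+D)/(x²+p²) term gives a log and an atan.

-2*log(x)/15 - 31*log(x - 6)/1221 + 279*log(x + 5)/1430 - 35*log(x**2 + 1)/1924 + 123*atan(x)/962 + C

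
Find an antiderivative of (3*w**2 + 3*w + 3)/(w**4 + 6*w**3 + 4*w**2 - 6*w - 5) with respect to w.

3*log(w - 1)/8 + 9*log(w + 1)/32 - 21*log(w + 5)/32 + 3/(8*w + 8) + C

Factor the denominator: (w - 1)*(w + 1)**2*(w + 5).
Partial-fraction decomposition: -21/(32*(w + 5)) + 9/(32*(w + 1)) - 3/(8*(w + 1)**2) + 3/(8*(w - 1)).
Integrate each term; A/(w−a) gives A·log|w−a|; A/(w−a)² gives −A/(w−a).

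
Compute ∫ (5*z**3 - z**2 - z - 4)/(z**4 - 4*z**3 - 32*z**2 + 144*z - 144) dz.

517*log(z - 6)/96 - 235*log(z - 2)/128 + 557*log(z + 6)/384 + 15/(16*z - 32) + C

Factor the denominator: (z - 6)*(z - 2)**2*(z + 6).
Partial-fraction decomposition: 557/(384*(z + 6)) - 235/(128*(z - 2)) - 15/(16*(z - 2)**2) + 517/(96*(z - 6)).
Integrate each term; A/(z−a) gives A·log|z−a|; A/(z−a)² gives −A/(z−a).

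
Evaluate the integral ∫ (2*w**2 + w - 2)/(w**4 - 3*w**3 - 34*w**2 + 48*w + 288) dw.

Factor the denominator: (w - 6)*(w - 4)*(w + 3)*(w + 4).
Partial-fraction decomposition: -13/(40*(w + 4)) + 13/(63*(w + 3)) - 17/(56*(w - 4)) + 19/(45*(w - 6)).
Integrate each term: A/(w−a) contributes A·log|w−a|.

19*log(w - 6)/45 - 17*log(w - 4)/56 + 13*log(w + 3)/63 - 13*log(w + 4)/40 + C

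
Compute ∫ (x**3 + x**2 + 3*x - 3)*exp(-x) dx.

(-x**3 - 4*x**2 - 11*x - 8)*exp(-x) + C

Use integration by parts with u = x**3 + x**2 + 3*x - 3, dv = exp(-x) dx, so v = -exp(-x).
Apply parts 3 times (tabular method): alternate signs, differentiate u down to 0, integrate dv up.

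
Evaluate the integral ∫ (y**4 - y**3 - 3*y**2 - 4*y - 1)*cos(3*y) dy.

y**4*sin(3*y)/3 - y**3*sin(3*y)/3 + 4*y**3*cos(3*y)/9 - 13*y**2*sin(3*y)/9 - y**2*cos(3*y)/3 - 10*y*sin(3*y)/9 - 26*y*cos(3*y)/27 - sin(3*y)/81 - 10*cos(3*y)/27 + C

Use integration by parts with u = y**4 - y**3 - 3*y**2 - 4*y - 1, dv = cos(3*y) dy, so v = sin(3*y)/3.
Apply parts 4 times (tabular method): alternate signs, differentiate u down to 0, integrate dv up.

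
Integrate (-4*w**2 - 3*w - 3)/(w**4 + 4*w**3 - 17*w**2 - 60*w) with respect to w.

log(w)/20 - 79*log(w - 4)/252 - 5*log(w + 3)/7 + 44*log(w + 5)/45 + C

Factor the denominator: w*(w - 4)*(w + 3)*(w + 5).
Partial-fraction decomposition: 44/(45*(w + 5)) - 5/(7*(w + 3)) - 79/(252*(w - 4)) + 1/(20*w).
Integrate each term: A/(w−a) contributes A·log|w−a|.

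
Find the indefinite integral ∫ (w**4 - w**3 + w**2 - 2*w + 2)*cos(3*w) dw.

w**4*sin(3*w)/3 - w**3*sin(3*w)/3 + 4*w**3*cos(3*w)/9 - w**2*sin(3*w)/9 - w**2*cos(3*w)/3 - 4*w*sin(3*w)/9 - 2*w*cos(3*w)/27 + 56*sin(3*w)/81 - 4*cos(3*w)/27 + C

Use integration by parts with u = w**4 - w**3 + w**2 - 2*w + 2, dv = cos(3*w) dw, so v = sin(3*w)/3.
Apply parts 4 times (tabular method): alternate signs, differentiate u down to 0, integrate dv up.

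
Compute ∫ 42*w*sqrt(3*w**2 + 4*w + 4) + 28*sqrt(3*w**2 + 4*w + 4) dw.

Let u = 3*w**2 + 4*w + 4, so du = (6*w + 4) dw.
Rewriting, the integral becomes 7·∫ √u du = 7·(2/3)u^(3/2).
Substituting back, u = 3*w**2 + 4*w + 4.

14*(3*w**2 + 4*w + 4)**(3/2)/3 + C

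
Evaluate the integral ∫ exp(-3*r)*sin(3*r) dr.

Let I denote the integral. Integrate by parts with u = sin(3*r), dv = exp(-3*r) dr, so v = -exp(-3*r)/3: I = -exp(-3*r)*sin(3*r)/3 + ∫ exp(-3*r)*cos(3*r) dr.
Apply parts again with u = cos(3*r), dv = exp(-3*r) dr: ∫ exp(-3*r)*cos(3*r) dr = -exp(-3*r)*cos(3*r)/3 − I. Substituting back brings back I: I = -exp(-3*r)*sin(3*r)/3 - exp(-3*r)*cos(3*r)/3 − I.
Solving for I: (1 + 1)·I equals the remaining terms, so I = (1/2)·(-exp(-3*r)*sin(3*r)/3 - exp(-3*r)*cos(3*r)/3).

-exp(-3*r)*sin(3*r)/6 - exp(-3*r)*cos(3*r)/6 + C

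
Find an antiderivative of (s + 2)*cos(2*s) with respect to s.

Use integration by parts with u = s + 2, dv = cos(2*s) ds, so v = sin(2*s)/2.
Apply parts 1 times (tabular method): alternate signs, differentiate u down to 0, integrate dv up.

s*sin(2*s)/2 + sin(2*s) + cos(2*s)/4 + C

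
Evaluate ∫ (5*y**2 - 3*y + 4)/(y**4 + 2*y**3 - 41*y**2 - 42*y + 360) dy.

19*log(y - 5)/33 - 20*log(y - 3)/63 + 16*log(y + 4)/21 - 101*log(y + 6)/99 + C

Factor the denominator: (y - 5)*(y - 3)*(y + 4)*(y + 6).
Partial-fraction decomposition: -101/(99*(y + 6)) + 16/(21*(y + 4)) - 20/(63*(y - 3)) + 19/(33*(y - 5)).
Integrate each term: A/(y−a) contributes A·log|y−a|.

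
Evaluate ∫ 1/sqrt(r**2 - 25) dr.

Substitute r = 5·sec(θ), so dr = 5·sec(θ)*tan(θ) dθ and the radical becomes sqrt(r**2 - 25) = 5·tan(θ) by the Pythagorean identity.
Integrate the resulting trig expression in θ, then back-substitute sec(θ) = r/5, tan(θ) = sqrt(r**2 - 25)/5 (absorbing any constant into C).

log(r + sqrt(r**2 - 25)) + C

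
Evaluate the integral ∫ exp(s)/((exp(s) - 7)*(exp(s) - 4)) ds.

log(exp(s) - 7)/3 - log(exp(s) - 4)/3 + C

Let u = e^s, du = e^s ds.
The integral becomes ∫ du/((u-4)(u-7)); decompose into partial fractions.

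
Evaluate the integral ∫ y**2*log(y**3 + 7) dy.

y**3*log(y**3 + 7)/3 - y**3/3 + 7*log(y**3 + 7)/3 + C

Let u = y**3 + 7, so du = (3*y**2) dy.
The integral becomes (1/3)·∫ log(u) du; integrate by parts with u′=log(u), dv′=du.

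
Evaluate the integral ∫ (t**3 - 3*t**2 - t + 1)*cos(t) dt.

Use integration by parts with u = t**3 - 3*t**2 - t + 1, dv = cos(t) dt, so v = sin(t).
Apply parts 3 times (tabular method): alternate signs, differentiate u down to 0, integrate dv up.

t**3*sin(t) - 3*t**2*sin(t) + 3*t**2*cos(t) - 7*t*sin(t) - 6*t*cos(t) + 7*sin(t) - 7*cos(t) + C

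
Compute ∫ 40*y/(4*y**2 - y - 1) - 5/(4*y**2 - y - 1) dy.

5*log(4*y**2 - y - 1) + C

Let u = 4*y**2 - y - 1, so du = (8*y - 1) dy.
Rewriting, the integral becomes 5·∫ 1/u du = 5·log(u).
Substituting back, u = 4*y**2 - y - 1.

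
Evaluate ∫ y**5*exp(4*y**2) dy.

Let u = y², du = 2y dy; rewrite as (1/2)∫ u^2·exp(4u) du.
Now integrate by parts 2 times.

(8*y**4 - 4*y**2 + 1)*exp(4*y**2)/64 + C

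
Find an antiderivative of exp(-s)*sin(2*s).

-exp(-s)*sin(2*s)/5 - 2*exp(-s)*cos(2*s)/5 + C

Let I denote the integral. Integrate by parts with u = sin(2*s), dv = exp(-s) ds, so v = -exp(-s): I = -exp(-s)*sin(2*s) + 2·∫ exp(-s)*cos(2*s) ds.
Apply parts again with u = cos(2*s), dv = exp(-s) ds: ∫ exp(-s)*cos(2*s) ds = -exp(-s)*cos(2*s) − 2·I. Substituting back brings back I: I = -exp(-s)*sin(2*s) - 2*exp(-s)*cos(2*s) − 4·I.
Solving for I: (1 + 4)·I equals the remaining terms, so I = (1/5)·(-exp(-s)*sin(2*s) - 2*exp(-s)*cos(2*s)).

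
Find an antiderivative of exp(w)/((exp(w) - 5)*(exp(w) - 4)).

log(exp(w) - 5) - log(exp(w) - 4) + C

Let u = e^w, du = e^w dw.
The integral becomes ∫ du/((u-5)(u-4)); decompose into partial fractions.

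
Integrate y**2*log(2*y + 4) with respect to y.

y**3*log(2*y + 4)/3 - y**3/9 + y**2/3 - 4*y/3 + 8*log(y + 2)/3 + C

Use integration by parts with u = log(2*y + 4), dv = y**2 dy.
Then du = 2/(2*y + 4) dy and v = y**3/3.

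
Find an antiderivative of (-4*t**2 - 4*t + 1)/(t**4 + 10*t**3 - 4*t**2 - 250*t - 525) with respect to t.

-119*log(t - 5)/960 + 23*log(t + 3)/64 - 79*log(t + 5)/40 + 167*log(t + 7)/96 + C

Factor the denominator: (t - 5)*(t + 3)*(t + 5)*(t + 7).
Partial-fraction decomposition: 167/(96*(t + 7)) - 79/(40*(t + 5)) + 23/(64*(t + 3)) - 119/(960*(t - 5)).
Integrate each term: A/(t−a) contributes A·log|t−a|.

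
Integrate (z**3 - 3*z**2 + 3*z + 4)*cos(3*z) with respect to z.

z**3*sin(3*z)/3 - z**2*sin(3*z) + z**2*cos(3*z)/3 + 7*z*sin(3*z)/9 - 2*z*cos(3*z)/3 + 14*sin(3*z)/9 + 7*cos(3*z)/27 + C

Use integration by parts with u = z**3 - 3*z**2 + 3*z + 4, dv = cos(3*z) dz, so v = sin(3*z)/3.
Apply parts 3 times (tabular method): alternate signs, differentiate u down to 0, integrate dv up.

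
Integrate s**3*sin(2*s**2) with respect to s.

Let u = s², du = 2s ds; rewrite as (1/2)∫ u^1·sin(2u) du.
Now integrate by parts 1 time.

-s**2*cos(2*s**2)/4 + sin(2*s**2)/8 + C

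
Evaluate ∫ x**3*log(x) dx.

Use integration by parts with u = log(x), dv = x**3 dx.
Then du = 1/x dx and v = x**4/4.

x**4*log(x)/4 - x**4/16 + C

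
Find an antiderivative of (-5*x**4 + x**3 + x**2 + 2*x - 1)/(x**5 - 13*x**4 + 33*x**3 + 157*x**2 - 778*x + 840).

-290*log(x - 7)/11 + 1483*log(x - 5)/54 - 13*log(x - 3)/2 + 13*log(x - 2)/18 - 191*log(x + 4)/594 + C

Factor the denominator: (x - 7)*(x - 5)*(x - 3)*(x - 2)*(x + 4).
Partial-fraction decomposition: -191/(594*(x + 4)) + 13/(18*(x - 2)) - 13/(2*(x - 3)) + 1483/(54*(x - 5)) - 290/(11*(x - 7)).
Integrate each term: A/(x−a) contributes A·log|x−a|.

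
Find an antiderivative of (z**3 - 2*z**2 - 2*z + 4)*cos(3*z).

z**3*sin(3*z)/3 - 2*z**2*sin(3*z)/3 + z**2*cos(3*z)/3 - 8*z*sin(3*z)/9 - 4*z*cos(3*z)/9 + 40*sin(3*z)/27 - 8*cos(3*z)/27 + C

Use integration by parts with u = z**3 - 2*z**2 - 2*z + 4, dv = cos(3*z) dz, so v = sin(3*z)/3.
Apply parts 3 times (tabular method): alternate signs, differentiate u down to 0, integrate dv up.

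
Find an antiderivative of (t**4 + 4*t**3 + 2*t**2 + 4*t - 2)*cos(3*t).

Use integration by parts with u = t**4 + 4*t**3 + 2*t**2 + 4*t - 2, dv = cos(3*t) dt, so v = sin(3*t)/3.
Apply parts 4 times (tabular method): alternate signs, differentiate u down to 0, integrate dv up.

t**4*sin(3*t)/3 + 4*t**3*sin(3*t)/3 + 4*t**3*cos(3*t)/9 + 2*t**2*sin(3*t)/9 + 4*t**2*cos(3*t)/3 + 4*t*sin(3*t)/9 + 4*t*cos(3*t)/27 - 58*sin(3*t)/81 + 4*cos(3*t)/27 + C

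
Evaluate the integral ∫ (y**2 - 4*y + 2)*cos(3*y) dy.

y**2*sin(3*y)/3 - 4*y*sin(3*y)/3 + 2*y*cos(3*y)/9 + 16*sin(3*y)/27 - 4*cos(3*y)/9 + C

Use integration by parts with u = y**2 - 4*y + 2, dv = cos(3*y) dy, so v = sin(3*y)/3.
Apply parts 2 times (tabular method): alternate signs, differentiate u down to 0, integrate dv up.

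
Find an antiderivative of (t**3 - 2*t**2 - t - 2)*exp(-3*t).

Use integration by parts with u = t**3 - 2*t**2 - t - 2, dv = exp(-3*t) dt, so v = -exp(-3*t)/3.
Apply parts 3 times (tabular method): alternate signs, differentiate u down to 0, integrate dv up.

(-9*t**3 + 9*t**2 + 15*t + 23)*exp(-3*t)/27 + C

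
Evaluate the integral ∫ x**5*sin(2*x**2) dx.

Let u = x², du = 2x dx; rewrite as (1/2)∫ u^2·sin(2u) du.
Now integrate by parts 2 times.

-x**4*cos(2*x**2)/4 + x**2*sin(2*x**2)/4 + cos(2*x**2)/8 + C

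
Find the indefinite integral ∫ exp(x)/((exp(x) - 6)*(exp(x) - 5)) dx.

log(exp(x) - 6) - log(exp(x) - 5) + C

Let u = e^x, du = e^x dx.
The integral becomes ∫ du/((u-6)(u-5)); decompose into partial fractions.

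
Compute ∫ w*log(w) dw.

Use integration by parts with u = log(w), dv = w dw.
Then du = 1/w dw and v = w**2/2.

w**2*log(w)/2 - w**2/4 + C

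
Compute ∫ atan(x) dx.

Use integration by parts with u = arctan(x), dv = dx.
Then du = 1/(x**2 + 1) dx.

x*atan(x) - log(x**2 + 1)/2 + C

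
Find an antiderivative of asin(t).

t*asin(t) + sqrt(-t**2 + 1) + C

Use integration by parts with u = arcsin(t), dv = dt.
Then du = 1/sqrt(-t**2 + 1) dt.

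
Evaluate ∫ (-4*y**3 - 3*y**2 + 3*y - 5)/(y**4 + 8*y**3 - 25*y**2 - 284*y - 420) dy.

Factor the denominator: (y - 6)*(y + 2)*(y + 5)*(y + 7).
Partial-fraction decomposition: -1199/(130*(y + 7)) + 135/(22*(y + 5)) - 3/(40*(y + 2)) - 959/(1144*(y - 6)).
Integrate each term: A/(y−a) contributes A·log|y−a|.

-959*log(y - 6)/1144 - 3*log(y + 2)/40 + 135*log(y + 5)/22 - 1199*log(y + 7)/130 + C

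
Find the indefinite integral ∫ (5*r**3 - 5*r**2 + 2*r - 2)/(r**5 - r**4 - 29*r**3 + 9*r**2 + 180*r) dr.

Factor the denominator: r*(r - 5)*(r - 3)*(r + 3)*(r + 4).
Partial-fraction decomposition: -205/(126*(r + 4)) + 47/(36*(r + 3)) - 47/(126*(r - 3)) + 127/(180*(r - 5)) - 1/(90*r).
Integrate each term: A/(r−a) contributes A·log|r−a|.

-log(r)/90 + 127*log(r - 5)/180 - 47*log(r - 3)/126 + 47*log(r + 3)/36 - 205*log(r + 4)/126 + C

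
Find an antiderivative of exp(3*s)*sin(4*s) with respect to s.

Let I denote the integral. Integrate by parts with u = sin(4*s), dv = exp(3*s) ds, so v = exp(3*s)/3: I = exp(3*s)*sin(4*s)/3 − (4/3)·∫ exp(3*s)*cos(4*s) ds.
Apply parts again with u = cos(4*s), dv = exp(3*s) ds: ∫ exp(3*s)*cos(4*s) ds = exp(3*s)*cos(4*s)/3 + (4/3)·I. Substituting back brings back I: I = exp(3*s)*sin(4*s)/3 - 4*exp(3*s)*cos(4*s)/9 − (16/9)·I.
Solving for I: (1 + 16/9)·I equals the remaining terms, so I = (9/25)·(exp(3*s)*sin(4*s)/3 - 4*exp(3*s)*cos(4*s)/9).

3*exp(3*s)*sin(4*s)/25 - 4*exp(3*s)*cos(4*s)/25 + C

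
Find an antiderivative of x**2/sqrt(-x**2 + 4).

Substitute x = 2·sin(θ), so dx = 2·cos(θ) dθ and the radical becomes sqrt(-x**2 + 4) = 2·cos(θ) by the Pythagorean identity.
Integrate the resulting trig expression in θ, then back-substitute θ = asin(x/2), sin(θ) = x/2, cos(θ) = sqrt(-x**2 + 4)/2 (absorbing any constant into C).

-x*sqrt(-x**2 + 4)/2 + 2*asin(x/2) + C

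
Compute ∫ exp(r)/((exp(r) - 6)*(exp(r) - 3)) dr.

Let u = e^r, du = e^r dr.
The integral becomes ∫ du/((u-6)(u-3)); decompose into partial fractions.

log(exp(r) - 6)/3 - log(exp(r) - 3)/3 + C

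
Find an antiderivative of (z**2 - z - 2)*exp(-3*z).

(-9*z**2 + 3*z + 19)*exp(-3*z)/27 + C

Use integration by parts with u = z**2 - z - 2, dv = exp(-3*z) dz, so v = -exp(-3*z)/3.
Apply parts 2 times (tabular method): alternate signs, differentiate u down to 0, integrate dv up.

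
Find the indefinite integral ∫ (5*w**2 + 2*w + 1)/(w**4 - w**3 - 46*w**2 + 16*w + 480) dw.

193*log(w - 6)/220 - 89*log(w - 4)/144 + 73*log(w + 4)/80 - 116*log(w + 5)/99 + C

Factor the denominator: (w - 6)*(w - 4)*(w + 4)*(w + 5).
Partial-fraction decomposition: -116/(99*(w + 5)) + 73/(80*(w + 4)) - 89/(144*(w - 4)) + 193/(220*(w - 6)).
Integrate each term: A/(w−a) contributes A·log|w−a|.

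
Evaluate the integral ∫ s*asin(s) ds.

Use integration by parts with u = arcsin(s), dv = s ds.
Then du = 1/sqrt(-s**2 + 1) ds.

s**2*asin(s)/2 + s*sqrt(-s**2 + 1)/4 - asin(s)/4 + C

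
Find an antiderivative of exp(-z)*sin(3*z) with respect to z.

Let I denote the integral. Integrate by parts with u = sin(3*z), dv = exp(-z) dz, so v = -exp(-z): I = -exp(-z)*sin(3*z) + 3·∫ exp(-z)*cos(3*z) dz.
Apply parts again with u = cos(3*z), dv = exp(-z) dz: ∫ exp(-z)*cos(3*z) dz = -exp(-z)*cos(3*z) − 3·I. Substituting back brings back I: I = -exp(-z)*sin(3*z) - 3*exp(-z)*cos(3*z) − 9·I.
Solving for I: (1 + 9)·I equals the remaining terms, so I = (1/10)·(-exp(-z)*sin(3*z) - 3*exp(-z)*cos(3*z)).

-exp(-z)*sin(3*z)/10 - 3*exp(-z)*cos(3*z)/10 + C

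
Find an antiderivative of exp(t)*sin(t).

exp(t)*sin(t)/2 - exp(t)*cos(t)/2 + C

Let I denote the integral. Integrate by parts with u = sin(t), dv = exp(t) dt, so v = exp(t): I = exp(t)*sin(t) − ∫ exp(t)*cos(t) dt.
Apply parts again with u = cos(t), dv = exp(t) dt: ∫ exp(t)*cos(t) dt = exp(t)*cos(t) + I. Substituting back brings back I: I = exp(t)*sin(t) - exp(t)*cos(t) − I.
Solving for I: (1 + 1)·I equals the remaining terms, so I = (1/2)·(exp(t)*sin(t) - exp(t)*cos(t)).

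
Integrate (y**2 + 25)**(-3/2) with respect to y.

y/(25*sqrt(y**2 + 25)) + C

Substitute y = 5·tan(θ), so dy = 5·sec(θ)^2 dθ and the radical becomes sqrt(y**2 + 25) = 5·sec(θ) by the Pythagorean identity.
Integrate the resulting trig expression in θ, then back-substitute tan(θ) = y/5, sec(θ) = sqrt(y**2 + 25)/5 (absorbing any constant into C).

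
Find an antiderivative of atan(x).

x*atan(x) - log(x**2 + 1)/2 + C

Use integration by parts with u = arctan(x), dv = dx.
Then du = 1/(x**2 + 1) dx.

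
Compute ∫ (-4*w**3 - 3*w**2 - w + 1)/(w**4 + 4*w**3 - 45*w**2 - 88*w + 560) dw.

-15343*log(w - 4)/9801 + 431*log(w + 5)/162 - 1233*log(w + 7)/242 + 307/(99*w - 396) + C

Factor the denominator: (w - 4)**2*(w + 5)*(w + 7).
Partial-fraction decomposition: -1233/(242*(w + 7)) + 431/(162*(w + 5)) - 15343/(9801*(w - 4)) - 307/(99*(w - 4)**2).
Integrate each term; A/(w−a) gives A·log|w−a|; A/(w−a)² gives −A/(w−a).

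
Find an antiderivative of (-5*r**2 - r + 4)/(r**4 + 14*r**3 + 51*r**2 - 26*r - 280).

Factor the denominator: (r - 2)*(r + 4)*(r + 5)*(r + 7).
Partial-fraction decomposition: 13/(3*(r + 7)) - 58/(7*(r + 5)) + 4/(r + 4) - 1/(21*(r - 2)).
Integrate each term: A/(r−a) contributes A·log|r−a|.

-log(r - 2)/21 + 4*log(r + 4) - 58*log(r + 5)/7 + 13*log(r + 7)/3 + C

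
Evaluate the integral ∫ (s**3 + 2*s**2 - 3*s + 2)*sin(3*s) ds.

-s**3*cos(3*s)/3 + s**2*sin(3*s)/3 - 2*s**2*cos(3*s)/3 + 4*s*sin(3*s)/9 + 11*s*cos(3*s)/9 - 11*sin(3*s)/27 - 14*cos(3*s)/27 + C

Use integration by parts with u = s**3 + 2*s**2 - 3*s + 2, dv = sin(3*s) ds, so v = -cos(3*s)/3.
Apply parts 3 times (tabular method): alternate signs, differentiate u down to 0, integrate dv up.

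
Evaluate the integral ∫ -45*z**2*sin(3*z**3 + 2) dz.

Let u = 3*z**3 + 2, so du = (9*z**2) dz.
Rewriting, the integral becomes -5·∫ sin(u) du = -5·-cos(u).
Substituting back, u = 3*z**3 + 2.

5*cos(3*z**3 + 2) + C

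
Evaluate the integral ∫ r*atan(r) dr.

Use integration by parts with u = arctan(r), dv = r dr.
Then du = 1/(r**2 + 1) dr.

r**2*atan(r)/2 - r/2 + atan(r)/2 + C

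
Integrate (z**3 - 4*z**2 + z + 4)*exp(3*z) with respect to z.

Use integration by parts with u = z**3 - 4*z**2 + z + 4, dv = exp(3*z) dz, so v = exp(3*z)/3.
Apply parts 3 times (tabular method): alternate signs, differentiate u down to 0, integrate dv up.

(9*z**3 - 45*z**2 + 39*z + 23)*exp(3*z)/27 + C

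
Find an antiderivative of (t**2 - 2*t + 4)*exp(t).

(t**2 - 4*t + 8)*exp(t) + C

Use integration by parts with u = t**2 - 2*t + 4, dv = exp(t) dt, so v = exp(t).
Apply parts 2 times (tabular method): alternate signs, differentiate u down to 0, integrate dv up.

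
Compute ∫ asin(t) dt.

t*asin(t) + sqrt(-t**2 + 1) + C

Use integration by parts with u = arcsin(t), dv = dt.
Then du = 1/sqrt(-t**2 + 1) dt.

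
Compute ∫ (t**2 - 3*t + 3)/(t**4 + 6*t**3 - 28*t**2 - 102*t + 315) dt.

93*log(t - 3)/3200 + 43*log(t + 5)/128 - 73*log(t + 7)/200 - 3/(80*t - 240) + C

Factor the denominator: (t - 3)**2*(t + 5)*(t + 7).
Partial-fraction decomposition: -73/(200*(t + 7)) + 43/(128*(t + 5)) + 93/(3200*(t - 3)) + 3/(80*(t - 3)**2).
Integrate each term; A/(t−a) gives A·log|t−a|; A/(t−a)² gives −A/(t−a).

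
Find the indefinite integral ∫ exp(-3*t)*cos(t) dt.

exp(-3*t)*sin(t)/10 - 3*exp(-3*t)*cos(t)/10 + C

Let I denote the integral. Integrate by parts with u = cos(t), dv = exp(-3*t) dt, so v = -exp(-3*t)/3: I = -exp(-3*t)*cos(t)/3 − (1/3)·∫ exp(-3*t)*sin(t) dt.
Apply parts again with u = sin(t), dv = exp(-3*t) dt: ∫ exp(-3*t)*sin(t) dt = -exp(-3*t)*sin(t)/3 + (1/3)·I. Substituting back brings back I: I = exp(-3*t)*sin(t)/9 - exp(-3*t)*cos(t)/3 − (1/9)·I.
Solving for I: (1 + 1/9)·I equals the remaining terms, so I = (9/10)·(exp(-3*t)*sin(t)/9 - exp(-3*t)*cos(t)/3).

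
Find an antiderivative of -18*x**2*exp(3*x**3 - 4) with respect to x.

-2*exp(3*x**3 - 4) + C

Let u = 3*x**3 - 4, so du = (9*x**2) dx.
Rewriting, the integral becomes -2·∫ e^u du = -2·e^u.
Substituting back, u = 3*x**3 - 4.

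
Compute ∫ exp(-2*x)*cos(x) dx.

exp(-2*x)*sin(x)/5 - 2*exp(-2*x)*cos(x)/5 + C

Let I denote the integral. Integrate by parts with u = cos(x), dv = exp(-2*x) dx, so v = -exp(-2*x)/2: I = -exp(-2*x)*cos(x)/2 − (1/2)·∫ exp(-2*x)*sin(x) dx.
Apply parts again with u = sin(x), dv = exp(-2*x) dx: ∫ exp(-2*x)*sin(x) dx = -exp(-2*x)*sin(x)/2 + (1/2)·I. Substituting back brings back I: I = exp(-2*x)*sin(x)/4 - exp(-2*x)*cos(x)/2 − (1/4)·I.
Solving for I: (1 + 1/4)·I equals the remaining terms, so I = (4/5)·(exp(-2*x)*sin(x)/4 - exp(-2*x)*cos(x)/2).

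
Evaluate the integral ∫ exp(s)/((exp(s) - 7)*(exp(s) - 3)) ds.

log(exp(s) - 7)/4 - log(exp(s) - 3)/4 + C

Let u = e^s, du = e^s ds.
The integral becomes ∫ du/((u-3)(u-7)); decompose into partial fractions.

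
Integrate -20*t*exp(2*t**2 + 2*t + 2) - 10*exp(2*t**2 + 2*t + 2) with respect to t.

-5*exp(2*t**2 + 2*t + 2) + C

Let u = 2*t**2 + 2*t + 2, so du = (4*t + 2) dt.
Rewriting, the integral becomes -5·∫ e^u du = -5·e^u.
Substituting back, u = 2*t**2 + 2*t + 2.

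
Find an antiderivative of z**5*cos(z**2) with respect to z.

z**4*sin(z**2)/2 + z**2*cos(z**2) - sin(z**2) + C

Let u = z², du = 2z dz; rewrite as (1/2)∫ u^2·cos(1u) du.
Now integrate by parts 2 times.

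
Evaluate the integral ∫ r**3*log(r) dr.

r**4*log(r)/4 - r**4/16 + C

Use integration by parts with u = log(r), dv = r**3 dr.
Then du = 1/r dr and v = r**4/4.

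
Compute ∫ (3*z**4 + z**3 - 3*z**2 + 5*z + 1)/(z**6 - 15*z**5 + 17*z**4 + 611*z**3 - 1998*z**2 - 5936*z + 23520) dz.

-921733*log(z - 7)/52272 + 4027*log(z - 6)/220 - 805*log(z - 4)/1296 + 637*log(z + 4)/9680 - 1651*log(z + 5)/14256 - 7435/(396*z - 2772) + C

Factor the denominator: (z - 7)**2*(z - 6)*(z - 4)*(z + 4)*(z + 5).
Partial-fraction decomposition: -1651/(14256*(z + 5)) + 637/(9680*(z + 4)) - 805/(1296*(z - 4)) + 4027/(220*(z - 6)) - 921733/(52272*(z - 7)) + 7435/(396*(z - 7)**2).
Integrate each term; A/(z−a) gives A·log|z−a|; A/(z−a)² gives −A/(z−a).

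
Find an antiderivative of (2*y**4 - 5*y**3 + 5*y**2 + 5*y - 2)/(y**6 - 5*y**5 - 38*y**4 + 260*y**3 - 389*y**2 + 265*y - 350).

Factor the denominator: (y - 5)**2*(y - 2)*(y + 7)*(y**2 + 1).
Partial-fraction decomposition: -(7*y - 17)/(676*(y**2 + 1)) - 269/(2592*(y + 7)) + 4/(81*(y - 2)) + 9455/(146016*(y - 5)) + 773/(936*(y - 5)**2).
Integrate each term; A/(y−a) gives A·log|y−a|; the (By+D)/(y²+p²) term gives a log and an atan.

9455*log(y - 5)/146016 + 4*log(y - 2)/81 - 269*log(y + 7)/2592 - 7*log(y**2 + 1)/1352 + 17*atan(y)/676 - 773/(936*y - 4680) + C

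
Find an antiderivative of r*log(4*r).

r**2*(log(r) + 2*log(2))/2 - r**2/4 + C

Use integration by parts with u = log(4*r), dv = r dr.
Then du = 1/r dr and v = r**2/2.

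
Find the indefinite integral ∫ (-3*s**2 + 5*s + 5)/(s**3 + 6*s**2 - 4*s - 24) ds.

Factor the denominator: (s - 2)*(s + 2)*(s + 6).
Partial-fraction decomposition: -133/(32*(s + 6)) + 17/(16*(s + 2)) + 3/(32*(s - 2)).
Integrate each term: A/(s−a) contributes A·log|s−a|.

3*log(s - 2)/32 + 17*log(s + 2)/16 - 133*log(s + 6)/32 + C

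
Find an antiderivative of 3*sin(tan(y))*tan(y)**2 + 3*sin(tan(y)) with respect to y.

Let u = tan(y), so du = (tan(y)**2 + 1) dy.
Rewriting, the integral becomes 3·∫ sin(u) du = 3·-cos(u).
Substituting back, u = tan(y).

-3*cos(tan(y)) + C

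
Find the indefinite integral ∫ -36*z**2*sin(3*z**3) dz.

Let u = 3*z**3, so du = (9*z**2) dz.
Rewriting, the integral becomes -4·∫ sin(u) du = -4·-cos(u).
Substituting back, u = 3*z**3.

4*cos(3*z**3) + C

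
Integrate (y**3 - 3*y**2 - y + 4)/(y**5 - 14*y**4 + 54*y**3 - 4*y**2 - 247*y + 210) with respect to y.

193*log(y - 7)/432 - 7*log(y - 5)/16 + log(y - 3)/80 - log(y - 1)/144 - 2*log(y + 2)/135 + C

Factor the denominator: (y - 7)*(y - 5)*(y - 3)*(y - 1)*(y + 2).
Partial-fraction decomposition: -2/(135*(y + 2)) - 1/(144*(y - 1)) + 1/(80*(y - 3)) - 7/(16*(y - 5)) + 193/(432*(y - 7)).
Integrate each term: A/(y−a) contributes A·log|y−a|.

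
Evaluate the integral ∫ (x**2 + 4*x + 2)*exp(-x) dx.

Use integration by parts with u = x**2 + 4*x + 2, dv = exp(-x) dx, so v = -exp(-x).
Apply parts 2 times (tabular method): alternate signs, differentiate u down to 0, integrate dv up.

(-x**2 - 6*x - 8)*exp(-x) + C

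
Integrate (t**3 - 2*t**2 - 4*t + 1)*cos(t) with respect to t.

Use integration by parts with u = t**3 - 2*t**2 - 4*t + 1, dv = cos(t) dt, so v = sin(t).
Apply parts 3 times (tabular method): alternate signs, differentiate u down to 0, integrate dv up.

t**3*sin(t) - 2*t**2*sin(t) + 3*t**2*cos(t) - 10*t*sin(t) - 4*t*cos(t) + 5*sin(t) - 10*cos(t) + C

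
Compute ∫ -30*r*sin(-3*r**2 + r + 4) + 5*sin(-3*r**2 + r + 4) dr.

Let u = 3*r**2 - r - 4, so du = (6*r - 1) dr.
Rewriting, the integral becomes 5·∫ sin(u) du = 5·-cos(u).
Substituting back, u = 3*r**2 - r - 4.

-5*cos(-3*r**2 + r + 4) + C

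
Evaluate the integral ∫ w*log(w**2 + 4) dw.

w**2*log(w**2 + 4)/2 - w**2/2 + 2*log(w**2 + 4) + C

Let u = w**2 + 4, so du = (2*w) dw.
The integral becomes (1/2)·∫ log(u) du; integrate by parts with u′=log(u), dv′=du.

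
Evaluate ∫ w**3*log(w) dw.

Use integration by parts with u = log(w), dv = w**3 dw.
Then du = 1/w dw and v = w**4/4.

w**4*log(w)/4 - w**4/16 + C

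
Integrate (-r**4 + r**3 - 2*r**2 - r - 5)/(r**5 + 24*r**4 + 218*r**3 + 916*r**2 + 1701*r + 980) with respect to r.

Factor the denominator: (r + 1)*(r + 4)*(r + 5)*(r + 7)**2.
Partial-fraction decomposition: 647/(18*(r + 7)) + 710/(9*(r + 7)**2) - 50/(r + 5) + 353/(27*(r + 4)) - 1/(54*(r + 1)).
Integrate each term; A/(r−a) gives A·log|r−a|; A/(r−a)² gives −A/(r−a).

-log(r + 1)/54 + 353*log(r + 4)/27 - 50*log(r + 5) + 647*log(r + 7)/18 - 710/(9*r + 63) + C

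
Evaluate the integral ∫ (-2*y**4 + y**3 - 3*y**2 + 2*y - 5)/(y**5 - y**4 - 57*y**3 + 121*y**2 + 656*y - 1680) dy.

-1195*log(y - 5)/216 + 493*log(y - 4)/88 - 23*log(y - 3)/20 + 91*log(y + 4)/216 - 5311*log(y + 7)/3960 + C

Factor the denominator: (y - 5)*(y - 4)*(y - 3)*(y + 4)*(y + 7).
Partial-fraction decomposition: -5311/(3960*(y + 7)) + 91/(216*(y + 4)) - 23/(20*(y - 3)) + 493/(88*(y - 4)) - 1195/(216*(y - 5)).
Integrate each term: A/(y−a) contributes A·log|y−a|.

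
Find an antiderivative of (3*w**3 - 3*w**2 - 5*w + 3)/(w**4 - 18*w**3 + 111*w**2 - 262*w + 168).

Factor the denominator: (w - 7)*(w - 6)*(w - 4)*(w - 1).
Partial-fraction decomposition: 1/(45*(w - 1)) + 127/(18*(w - 4)) - 513/(10*(w - 6)) + 425/(9*(w - 7)).
Integrate each term: A/(w−a) contributes A·log|w−a|.

425*log(w - 7)/9 - 513*log(w - 6)/10 + 127*log(w - 4)/18 + log(w - 1)/45 + C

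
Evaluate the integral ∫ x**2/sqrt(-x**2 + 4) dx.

Substitute x = 2·sin(θ), so dx = 2·cos(θ) dθ and the radical becomes sqrt(-x**2 + 4) = 2·cos(θ) by the Pythagorean identity.
Integrate the resulting trig expression in θ, then back-substitute θ = asin(x/2), sin(θ) = x/2, cos(θ) = sqrt(-x**2 + 4)/2 (absorbing any constant into C).

-x*sqrt(-x**2 + 4)/2 + 2*asin(x/2) + C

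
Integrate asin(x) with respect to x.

Use integration by parts with u = arcsin(x), dv = dx.
Then du = 1/sqrt(-x**2 + 1) dx.

x*asin(x) + sqrt(-x**2 + 1) + C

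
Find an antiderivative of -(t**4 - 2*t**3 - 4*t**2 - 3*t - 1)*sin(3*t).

Use integration by parts with u = t**4 - 2*t**3 - 4*t**2 - 3*t - 1, dv = -sin(3*t) dt, so v = cos(3*t)/3.
Apply parts 4 times (tabular method): alternate signs, differentiate u down to 0, integrate dv up.

t**4*cos(3*t)/3 - 4*t**3*sin(3*t)/9 - 2*t**3*cos(3*t)/3 + 2*t**2*sin(3*t)/3 - 16*t**2*cos(3*t)/9 + 32*t*sin(3*t)/27 - 5*t*cos(3*t)/9 + 5*sin(3*t)/27 + 5*cos(3*t)/81 + C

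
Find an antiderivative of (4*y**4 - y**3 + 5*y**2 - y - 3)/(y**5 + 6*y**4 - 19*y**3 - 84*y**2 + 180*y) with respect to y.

Factor the denominator: y*(y - 3)*(y - 2)*(y + 5)*(y + 6).
Partial-fraction decomposition: 1861/(144*(y + 6)) - 344/(35*(y + 5)) - 71/(112*(y - 2)) + 14/(9*(y - 3)) - 1/(60*y).
Integrate each term: A/(y−a) contributes A·log|y−a|.

-log(y)/60 + 14*log(y - 3)/9 - 71*log(y - 2)/112 - 344*log(y + 5)/35 + 1861*log(y + 6)/144 + C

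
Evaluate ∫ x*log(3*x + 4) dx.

x**2*log(3*x + 4)/2 - x**2/4 + 2*x/3 - 8*log(3*x + 4)/9 + C

Use integration by parts with u = log(3*x + 4), dv = x dx.
Then du = 3/(3*x + 4) dx and v = x**2/2.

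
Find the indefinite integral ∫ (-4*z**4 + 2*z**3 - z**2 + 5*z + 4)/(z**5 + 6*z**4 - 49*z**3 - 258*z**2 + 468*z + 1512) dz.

Factor the denominator: (z - 6)*(z - 3)*(z + 2)*(z + 6)*(z + 7).
Partial-fraction decomposition: -1037/(65*(z + 7)) + 2839/(216*(z + 6)) - 9/(80*(z + 2)) + 26/(135*(z - 3)) - 2377/(1872*(z - 6)).
Integrate each term: A/(z−a) contributes A·log|z−a|.

-2377*log(z - 6)/1872 + 26*log(z - 3)/135 - 9*log(z + 2)/80 + 2839*log(z + 6)/216 - 1037*log(z + 7)/65 + C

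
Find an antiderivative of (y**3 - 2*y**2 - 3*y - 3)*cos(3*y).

Use integration by parts with u = y**3 - 2*y**2 - 3*y - 3, dv = cos(3*y) dy, so v = sin(3*y)/3.
Apply parts 3 times (tabular method): alternate signs, differentiate u down to 0, integrate dv up.

y**3*sin(3*y)/3 - 2*y**2*sin(3*y)/3 + y**2*cos(3*y)/3 - 11*y*sin(3*y)/9 - 4*y*cos(3*y)/9 - 23*sin(3*y)/27 - 11*cos(3*y)/27 + C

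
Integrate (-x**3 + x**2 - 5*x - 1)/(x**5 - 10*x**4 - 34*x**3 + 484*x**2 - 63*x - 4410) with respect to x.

Factor the denominator: (x - 7)**2*(x - 5)*(x + 3)*(x + 6).
Partial-fraction decomposition: 281/(5577*(x + 6)) - 1/(48*(x + 3)) - 63/(176*(x - 5)) + 111/(338*(x - 7)) - 33/(26*(x - 7)**2).
Integrate each term; A/(x−a) gives A·log|x−a|; A/(x−a)² gives −A/(x−a).

111*log(x - 7)/338 - 63*log(x - 5)/176 - log(x + 3)/48 + 281*log(x + 6)/5577 + 33/(26*x - 182) + C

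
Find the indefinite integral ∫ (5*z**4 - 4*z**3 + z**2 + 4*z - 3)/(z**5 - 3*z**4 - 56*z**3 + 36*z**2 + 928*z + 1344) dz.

Factor the denominator: (z - 7)*(z - 6)*(z + 2)*(z + 4)**2.
Partial-fraction decomposition: 11463/(6050*(z + 4)) - 1533/(220*(z + 4)**2) + 35/(96*(z + 2)) - 5673/(800*(z - 6)) + 3569/(363*(z - 7)).
Integrate each term; A/(z−a) gives A·log|z−a|; A/(z−a)² gives −A/(z−a).

3569*log(z - 7)/363 - 5673*log(z - 6)/800 + 35*log(z + 2)/96 + 11463*log(z + 4)/6050 + 1533/(220*z + 880) + C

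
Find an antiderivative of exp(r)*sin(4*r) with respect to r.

Let I denote the integral. Integrate by parts with u = sin(4*r), dv = exp(r) dr, so v = exp(r): I = exp(r)*sin(4*r) − 4·∫ exp(r)*cos(4*r) dr.
Apply parts again with u = cos(4*r), dv = exp(r) dr: ∫ exp(r)*cos(4*r) dr = exp(r)*cos(4*r) + 4·I. Substituting back brings back I: I = exp(r)*sin(4*r) - 4*exp(r)*cos(4*r) − 16·I.
Solving for I: (1 + 16)·I equals the remaining terms, so I = (1/17)·(exp(r)*sin(4*r) - 4*exp(r)*cos(4*r)).

exp(r)*sin(4*r)/17 - 4*exp(r)*cos(4*r)/17 + C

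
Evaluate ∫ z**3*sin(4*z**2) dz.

-z**2*cos(4*z**2)/8 + sin(4*z**2)/32 + C

Let u = z², du = 2z dz; rewrite as (1/2)∫ u^1·sin(4u) du.
Now integrate by parts 1 time.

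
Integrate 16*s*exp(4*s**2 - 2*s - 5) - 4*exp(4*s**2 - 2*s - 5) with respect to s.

Let u = 4*s**2 - 2*s - 5, so du = (8*s - 2) ds.
Rewriting, the integral becomes 2·∫ e^u du = 2·e^u.
Substituting back, u = 4*s**2 - 2*s - 5.

2*exp(4*s**2 - 2*s - 5) + C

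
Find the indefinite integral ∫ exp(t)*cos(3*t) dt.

Let I denote the integral. Integrate by parts with u = cos(3*t), dv = exp(t) dt, so v = exp(t): I = exp(t)*cos(3*t) + 3·∫ exp(t)*sin(3*t) dt.
Apply parts again with u = sin(3*t), dv = exp(t) dt: ∫ exp(t)*sin(3*t) dt = exp(t)*sin(3*t) − 3·I. Substituting back brings back I: I = 3*exp(t)*sin(3*t) + exp(t)*cos(3*t) − 9·I.
Solving for I: (1 + 9)·I equals the remaining terms, so I = (1/10)·(3*exp(t)*sin(3*t) + exp(t)*cos(3*t)).

3*exp(t)*sin(3*t)/10 + exp(t)*cos(3*t)/10 + C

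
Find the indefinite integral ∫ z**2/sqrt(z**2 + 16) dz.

z*sqrt(z**2 + 16)/2 - 8*log(z + sqrt(z**2 + 16)) + C

Substitute z = 4·tan(θ), so dz = 4·sec(θ)^2 dθ and the radical becomes sqrt(z**2 + 16) = 4·sec(θ) by the Pythagorean identity.
Integrate the resulting trig expression in θ, then back-substitute tan(θ) = z/4, sec(θ) = sqrt(z**2 + 16)/4 (absorbing any constant into C).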